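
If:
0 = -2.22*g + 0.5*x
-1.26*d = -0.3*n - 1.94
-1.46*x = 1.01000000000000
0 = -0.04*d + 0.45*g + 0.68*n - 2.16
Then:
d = 2.35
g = -0.16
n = 3.42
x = -0.69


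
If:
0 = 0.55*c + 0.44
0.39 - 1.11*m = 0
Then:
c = -0.80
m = 0.35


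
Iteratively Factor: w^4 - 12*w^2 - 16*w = (w + 2)*(w^3 - 2*w^2 - 8*w) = (w - 4)*(w + 2)*(w^2 + 2*w) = (w - 4)*(w + 2)^2*(w)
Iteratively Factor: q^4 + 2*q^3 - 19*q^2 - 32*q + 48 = (q + 3)*(q^3 - q^2 - 16*q + 16) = (q + 3)*(q + 4)*(q^2 - 5*q + 4) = (q - 1)*(q + 3)*(q + 4)*(q - 4)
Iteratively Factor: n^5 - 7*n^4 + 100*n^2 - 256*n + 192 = (n - 2)*(n^4 - 5*n^3 - 10*n^2 + 80*n - 96) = (n - 3)*(n - 2)*(n^3 - 2*n^2 - 16*n + 32) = (n - 4)*(n - 3)*(n - 2)*(n^2 + 2*n - 8) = (n - 4)*(n - 3)*(n - 2)*(n + 4)*(n - 2)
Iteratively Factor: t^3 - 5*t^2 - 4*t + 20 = (t - 5)*(t^2 - 4) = (t - 5)*(t + 2)*(t - 2)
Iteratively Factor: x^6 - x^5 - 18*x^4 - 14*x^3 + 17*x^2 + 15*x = (x + 3)*(x^5 - 4*x^4 - 6*x^3 + 4*x^2 + 5*x) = (x + 1)*(x + 3)*(x^4 - 5*x^3 - x^2 + 5*x) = (x + 1)^2*(x + 3)*(x^3 - 6*x^2 + 5*x) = x*(x + 1)^2*(x + 3)*(x^2 - 6*x + 5) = x*(x - 1)*(x + 1)^2*(x + 3)*(x - 5)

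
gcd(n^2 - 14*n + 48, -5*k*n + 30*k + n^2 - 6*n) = n - 6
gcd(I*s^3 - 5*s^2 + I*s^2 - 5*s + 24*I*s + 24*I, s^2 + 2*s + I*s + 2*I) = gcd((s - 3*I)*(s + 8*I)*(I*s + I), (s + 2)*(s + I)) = 1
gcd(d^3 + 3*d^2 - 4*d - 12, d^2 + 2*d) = d + 2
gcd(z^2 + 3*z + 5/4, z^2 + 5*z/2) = z + 5/2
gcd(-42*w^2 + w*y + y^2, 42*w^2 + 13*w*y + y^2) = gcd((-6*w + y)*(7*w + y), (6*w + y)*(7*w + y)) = 7*w + y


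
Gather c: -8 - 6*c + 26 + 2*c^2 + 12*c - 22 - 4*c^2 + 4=-2*c^2 + 6*c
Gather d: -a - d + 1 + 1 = -a - d + 2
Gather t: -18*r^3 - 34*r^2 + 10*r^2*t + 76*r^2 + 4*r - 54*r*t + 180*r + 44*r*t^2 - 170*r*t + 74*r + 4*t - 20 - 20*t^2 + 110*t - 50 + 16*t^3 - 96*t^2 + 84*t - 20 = -18*r^3 + 42*r^2 + 258*r + 16*t^3 + t^2*(44*r - 116) + t*(10*r^2 - 224*r + 198) - 90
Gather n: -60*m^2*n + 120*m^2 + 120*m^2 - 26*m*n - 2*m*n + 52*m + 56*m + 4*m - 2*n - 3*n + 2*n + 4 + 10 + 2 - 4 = 240*m^2 + 112*m + n*(-60*m^2 - 28*m - 3) + 12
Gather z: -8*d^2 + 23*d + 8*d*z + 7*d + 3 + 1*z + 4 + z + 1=-8*d^2 + 30*d + z*(8*d + 2) + 8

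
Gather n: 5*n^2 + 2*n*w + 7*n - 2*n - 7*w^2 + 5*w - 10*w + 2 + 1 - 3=5*n^2 + n*(2*w + 5) - 7*w^2 - 5*w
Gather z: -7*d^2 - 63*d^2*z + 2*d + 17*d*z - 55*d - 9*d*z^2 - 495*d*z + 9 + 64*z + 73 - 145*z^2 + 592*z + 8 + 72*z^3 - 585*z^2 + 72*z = -7*d^2 - 53*d + 72*z^3 + z^2*(-9*d - 730) + z*(-63*d^2 - 478*d + 728) + 90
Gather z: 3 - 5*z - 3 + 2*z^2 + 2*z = 2*z^2 - 3*z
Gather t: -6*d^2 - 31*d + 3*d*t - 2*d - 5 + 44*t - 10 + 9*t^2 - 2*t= -6*d^2 - 33*d + 9*t^2 + t*(3*d + 42) - 15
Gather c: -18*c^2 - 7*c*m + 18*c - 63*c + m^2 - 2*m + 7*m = -18*c^2 + c*(-7*m - 45) + m^2 + 5*m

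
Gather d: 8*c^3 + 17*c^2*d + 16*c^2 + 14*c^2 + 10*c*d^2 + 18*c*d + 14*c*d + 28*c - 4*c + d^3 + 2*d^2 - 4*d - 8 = 8*c^3 + 30*c^2 + 24*c + d^3 + d^2*(10*c + 2) + d*(17*c^2 + 32*c - 4) - 8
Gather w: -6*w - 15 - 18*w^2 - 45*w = -18*w^2 - 51*w - 15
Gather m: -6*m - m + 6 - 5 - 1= -7*m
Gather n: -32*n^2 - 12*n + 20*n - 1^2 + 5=-32*n^2 + 8*n + 4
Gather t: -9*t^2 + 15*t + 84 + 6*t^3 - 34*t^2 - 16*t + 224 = 6*t^3 - 43*t^2 - t + 308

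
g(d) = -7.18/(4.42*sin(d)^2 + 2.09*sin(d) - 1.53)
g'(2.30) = -6.72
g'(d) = -7.18*(-8.84*sin(d)*cos(d) - 2.09*cos(d))/(4.42*sin(d)^2 + 2.09*sin(d) - 1.53)^2 = (63.4712*sin(d) + 15.0062)*cos(d)/(4.42*sin(d)^2 + 2.09*sin(d) - 1.53)^2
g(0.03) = 4.91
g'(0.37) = 918.98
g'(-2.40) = 24.01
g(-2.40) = 7.76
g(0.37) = 36.59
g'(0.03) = 7.89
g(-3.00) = 4.13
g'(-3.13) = -5.91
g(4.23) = -82.24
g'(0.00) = 6.41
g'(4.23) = 2508.78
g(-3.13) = 4.62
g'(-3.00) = -1.99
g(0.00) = 4.69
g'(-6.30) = 5.70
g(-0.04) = 4.47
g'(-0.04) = 4.83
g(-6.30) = 4.59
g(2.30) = -2.89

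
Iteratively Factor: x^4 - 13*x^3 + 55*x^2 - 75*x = (x - 5)*(x^3 - 8*x^2 + 15*x) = x*(x - 5)*(x^2 - 8*x + 15) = x*(x - 5)*(x - 3)*(x - 5)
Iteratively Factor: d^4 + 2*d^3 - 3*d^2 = (d + 3)*(d^3 - d^2) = d*(d + 3)*(d^2 - d) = d*(d - 1)*(d + 3)*(d)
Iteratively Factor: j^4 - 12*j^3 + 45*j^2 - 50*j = (j - 5)*(j^3 - 7*j^2 + 10*j) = j*(j - 5)*(j^2 - 7*j + 10) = j*(j - 5)^2*(j - 2)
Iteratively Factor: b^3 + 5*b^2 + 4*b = (b)*(b^2 + 5*b + 4) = b*(b + 4)*(b + 1)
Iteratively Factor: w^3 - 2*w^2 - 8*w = (w - 4)*(w^2 + 2*w) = (w - 4)*(w + 2)*(w)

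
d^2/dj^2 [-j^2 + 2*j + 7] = -2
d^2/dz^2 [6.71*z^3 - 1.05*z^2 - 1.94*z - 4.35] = 40.26*z - 2.1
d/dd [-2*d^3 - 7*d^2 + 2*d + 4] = -6*d^2 - 14*d + 2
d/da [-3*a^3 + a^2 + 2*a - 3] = -9*a^2 + 2*a + 2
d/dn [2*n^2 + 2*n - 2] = 4*n + 2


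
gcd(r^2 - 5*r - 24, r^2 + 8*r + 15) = r + 3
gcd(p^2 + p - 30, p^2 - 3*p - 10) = p - 5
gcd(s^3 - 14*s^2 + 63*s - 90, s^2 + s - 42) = s - 6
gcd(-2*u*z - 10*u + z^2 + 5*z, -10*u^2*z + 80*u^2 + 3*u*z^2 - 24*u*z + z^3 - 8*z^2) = -2*u + z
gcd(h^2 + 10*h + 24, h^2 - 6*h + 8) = 1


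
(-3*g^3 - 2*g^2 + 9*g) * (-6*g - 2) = 18*g^4 + 18*g^3 - 50*g^2 - 18*g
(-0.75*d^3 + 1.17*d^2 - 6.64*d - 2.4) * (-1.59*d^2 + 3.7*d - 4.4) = 1.1925*d^5 - 4.6353*d^4 + 18.1866*d^3 - 25.9*d^2 + 20.336*d + 10.56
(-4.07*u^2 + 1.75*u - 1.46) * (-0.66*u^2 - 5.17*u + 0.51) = 2.6862*u^4 + 19.8869*u^3 - 10.1596*u^2 + 8.4407*u - 0.7446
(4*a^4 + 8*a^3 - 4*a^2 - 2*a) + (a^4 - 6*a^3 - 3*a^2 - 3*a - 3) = 5*a^4 + 2*a^3 - 7*a^2 - 5*a - 3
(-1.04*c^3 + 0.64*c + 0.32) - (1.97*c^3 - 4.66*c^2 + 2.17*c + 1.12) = -3.01*c^3 + 4.66*c^2 - 1.53*c - 0.8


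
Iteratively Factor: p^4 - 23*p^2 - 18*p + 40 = (p + 2)*(p^3 - 2*p^2 - 19*p + 20) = (p + 2)*(p + 4)*(p^2 - 6*p + 5) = (p - 5)*(p + 2)*(p + 4)*(p - 1)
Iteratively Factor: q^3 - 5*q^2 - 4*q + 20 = (q + 2)*(q^2 - 7*q + 10) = (q - 5)*(q + 2)*(q - 2)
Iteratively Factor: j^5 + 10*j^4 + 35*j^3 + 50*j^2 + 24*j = (j + 4)*(j^4 + 6*j^3 + 11*j^2 + 6*j) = (j + 2)*(j + 4)*(j^3 + 4*j^2 + 3*j) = (j + 2)*(j + 3)*(j + 4)*(j^2 + j) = (j + 1)*(j + 2)*(j + 3)*(j + 4)*(j)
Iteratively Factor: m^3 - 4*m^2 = (m)*(m^2 - 4*m) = m^2*(m - 4)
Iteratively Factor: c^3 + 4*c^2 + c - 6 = (c + 3)*(c^2 + c - 2) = (c - 1)*(c + 3)*(c + 2)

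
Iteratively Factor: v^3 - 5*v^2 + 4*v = (v - 4)*(v^2 - v) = v*(v - 4)*(v - 1)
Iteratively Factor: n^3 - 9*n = (n + 3)*(n^2 - 3*n) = (n - 3)*(n + 3)*(n)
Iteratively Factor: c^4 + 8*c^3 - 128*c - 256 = (c + 4)*(c^3 + 4*c^2 - 16*c - 64) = (c + 4)^2*(c^2 - 16) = (c + 4)^3*(c - 4)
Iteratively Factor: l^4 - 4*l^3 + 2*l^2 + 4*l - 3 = (l - 3)*(l^3 - l^2 - l + 1) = (l - 3)*(l + 1)*(l^2 - 2*l + 1) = (l - 3)*(l - 1)*(l + 1)*(l - 1)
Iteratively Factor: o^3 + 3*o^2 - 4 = (o - 1)*(o^2 + 4*o + 4) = (o - 1)*(o + 2)*(o + 2)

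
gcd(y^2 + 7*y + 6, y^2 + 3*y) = 1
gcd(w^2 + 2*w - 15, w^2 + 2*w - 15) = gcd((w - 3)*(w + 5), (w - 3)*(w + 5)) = w^2 + 2*w - 15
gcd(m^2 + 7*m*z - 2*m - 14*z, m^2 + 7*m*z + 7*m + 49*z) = m + 7*z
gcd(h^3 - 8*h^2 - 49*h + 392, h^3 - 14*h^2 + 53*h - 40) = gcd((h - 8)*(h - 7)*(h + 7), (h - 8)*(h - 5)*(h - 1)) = h - 8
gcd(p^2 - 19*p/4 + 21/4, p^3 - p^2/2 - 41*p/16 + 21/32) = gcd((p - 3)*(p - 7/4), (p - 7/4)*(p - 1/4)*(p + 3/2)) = p - 7/4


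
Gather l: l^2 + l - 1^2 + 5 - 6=l^2 + l - 2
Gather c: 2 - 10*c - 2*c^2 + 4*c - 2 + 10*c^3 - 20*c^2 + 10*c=10*c^3 - 22*c^2 + 4*c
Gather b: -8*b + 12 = 12 - 8*b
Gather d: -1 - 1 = -2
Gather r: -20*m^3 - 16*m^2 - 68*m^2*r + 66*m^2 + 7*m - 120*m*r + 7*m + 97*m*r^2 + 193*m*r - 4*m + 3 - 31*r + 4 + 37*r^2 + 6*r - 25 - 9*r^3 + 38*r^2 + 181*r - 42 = -20*m^3 + 50*m^2 + 10*m - 9*r^3 + r^2*(97*m + 75) + r*(-68*m^2 + 73*m + 156) - 60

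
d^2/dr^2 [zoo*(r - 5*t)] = 0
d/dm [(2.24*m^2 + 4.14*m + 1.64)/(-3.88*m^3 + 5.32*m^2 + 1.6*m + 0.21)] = (8.6912*m^4 + 32.1264*m^3 + 0.648799999999998*m^2 - 16.5088*m - 1.7546)/(15.0544*m^6 - 41.2832*m^5 + 15.8864*m^4 + 15.3944*m^3 + 4.7944*m^2 + 0.672*m + 0.0441)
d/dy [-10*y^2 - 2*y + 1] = -20*y - 2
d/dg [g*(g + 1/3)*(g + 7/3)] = 3*g^2 + 16*g/3 + 7/9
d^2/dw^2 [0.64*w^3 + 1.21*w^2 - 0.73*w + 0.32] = 3.84*w + 2.42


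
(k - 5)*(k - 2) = k^2 - 7*k + 10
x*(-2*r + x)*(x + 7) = -2*r*x^2 - 14*r*x + x^3 + 7*x^2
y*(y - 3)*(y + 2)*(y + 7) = y^4 + 6*y^3 - 13*y^2 - 42*y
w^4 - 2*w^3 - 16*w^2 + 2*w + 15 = (w - 5)*(w - 1)*(w + 1)*(w + 3)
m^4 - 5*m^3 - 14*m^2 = m^2*(m - 7)*(m + 2)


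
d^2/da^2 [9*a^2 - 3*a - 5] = 18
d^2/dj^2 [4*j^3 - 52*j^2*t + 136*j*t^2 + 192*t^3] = 24*j - 104*t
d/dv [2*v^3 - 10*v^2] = 2*v*(3*v - 10)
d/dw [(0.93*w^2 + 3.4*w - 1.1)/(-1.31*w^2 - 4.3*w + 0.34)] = (0.455*w^2 - 2.2496*w - 3.574)/(1.7161*w^4 + 11.266*w^3 + 17.5992*w^2 - 2.924*w + 0.1156)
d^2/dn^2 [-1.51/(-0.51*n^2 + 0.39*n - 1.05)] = (-0.785502*n^2 + 0.600678*n + 1.51*(1.02*n - 0.39)*(2.04*n - 0.78) - 1.61721)/(0.51*n^2 - 0.39*n + 1.05)^3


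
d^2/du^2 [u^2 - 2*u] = 2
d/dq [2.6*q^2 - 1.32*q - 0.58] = 5.2*q - 1.32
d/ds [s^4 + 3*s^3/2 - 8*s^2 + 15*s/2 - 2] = 4*s^3 + 9*s^2/2 - 16*s + 15/2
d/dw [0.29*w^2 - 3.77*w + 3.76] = 0.58*w - 3.77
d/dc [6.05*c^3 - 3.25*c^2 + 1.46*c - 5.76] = 18.15*c^2 - 6.5*c + 1.46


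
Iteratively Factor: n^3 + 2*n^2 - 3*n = (n + 3)*(n^2 - n) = (n - 1)*(n + 3)*(n)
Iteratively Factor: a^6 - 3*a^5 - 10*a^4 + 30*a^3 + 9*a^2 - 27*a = (a - 3)*(a^5 - 10*a^3 + 9*a) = (a - 3)*(a - 1)*(a^4 + a^3 - 9*a^2 - 9*a) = (a - 3)^2*(a - 1)*(a^3 + 4*a^2 + 3*a) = (a - 3)^2*(a - 1)*(a + 1)*(a^2 + 3*a) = a*(a - 3)^2*(a - 1)*(a + 1)*(a + 3)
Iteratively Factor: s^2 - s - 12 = (s - 4)*(s + 3)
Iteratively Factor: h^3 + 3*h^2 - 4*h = (h)*(h^2 + 3*h - 4) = h*(h + 4)*(h - 1)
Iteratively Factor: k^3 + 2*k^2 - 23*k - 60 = (k - 5)*(k^2 + 7*k + 12) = (k - 5)*(k + 4)*(k + 3)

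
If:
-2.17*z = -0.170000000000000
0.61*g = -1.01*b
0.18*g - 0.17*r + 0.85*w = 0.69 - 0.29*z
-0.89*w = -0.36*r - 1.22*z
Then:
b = 1.44186224177973*w - 2.08751521593532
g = 3.45637765261421 - 2.38734567901235*w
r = 2.47222222222222*w - 0.265488991295443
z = 0.08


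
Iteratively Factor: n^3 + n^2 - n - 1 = (n + 1)*(n^2 - 1) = (n - 1)*(n + 1)*(n + 1)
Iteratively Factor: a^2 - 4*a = (a - 4)*(a)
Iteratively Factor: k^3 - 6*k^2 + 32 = (k - 4)*(k^2 - 2*k - 8) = (k - 4)*(k + 2)*(k - 4)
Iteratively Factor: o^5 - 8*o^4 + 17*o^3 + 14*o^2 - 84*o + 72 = (o - 3)*(o^4 - 5*o^3 + 2*o^2 + 20*o - 24) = (o - 3)*(o - 2)*(o^3 - 3*o^2 - 4*o + 12) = (o - 3)^2*(o - 2)*(o^2 - 4) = (o - 3)^2*(o - 2)*(o + 2)*(o - 2)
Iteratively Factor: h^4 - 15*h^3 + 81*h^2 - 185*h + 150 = (h - 5)*(h^3 - 10*h^2 + 31*h - 30) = (h - 5)^2*(h^2 - 5*h + 6) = (h - 5)^2*(h - 2)*(h - 3)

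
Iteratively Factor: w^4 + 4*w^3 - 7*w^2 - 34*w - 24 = (w + 2)*(w^3 + 2*w^2 - 11*w - 12) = (w - 3)*(w + 2)*(w^2 + 5*w + 4) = (w - 3)*(w + 1)*(w + 2)*(w + 4)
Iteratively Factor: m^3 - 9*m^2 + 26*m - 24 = (m - 2)*(m^2 - 7*m + 12) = (m - 4)*(m - 2)*(m - 3)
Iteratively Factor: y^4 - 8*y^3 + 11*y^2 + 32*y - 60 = (y - 2)*(y^3 - 6*y^2 - y + 30) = (y - 3)*(y - 2)*(y^2 - 3*y - 10) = (y - 3)*(y - 2)*(y + 2)*(y - 5)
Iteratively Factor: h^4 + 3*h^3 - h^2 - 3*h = (h + 3)*(h^3 - h) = (h + 1)*(h + 3)*(h^2 - h) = h*(h + 1)*(h + 3)*(h - 1)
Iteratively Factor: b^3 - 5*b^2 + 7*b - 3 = (b - 1)*(b^2 - 4*b + 3) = (b - 3)*(b - 1)*(b - 1)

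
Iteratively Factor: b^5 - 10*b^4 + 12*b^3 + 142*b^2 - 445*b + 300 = (b + 4)*(b^4 - 14*b^3 + 68*b^2 - 130*b + 75) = (b - 5)*(b + 4)*(b^3 - 9*b^2 + 23*b - 15) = (b - 5)*(b - 1)*(b + 4)*(b^2 - 8*b + 15) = (b - 5)^2*(b - 1)*(b + 4)*(b - 3)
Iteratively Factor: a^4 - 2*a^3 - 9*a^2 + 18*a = (a + 3)*(a^3 - 5*a^2 + 6*a) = a*(a + 3)*(a^2 - 5*a + 6) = a*(a - 2)*(a + 3)*(a - 3)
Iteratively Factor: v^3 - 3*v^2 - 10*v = (v - 5)*(v^2 + 2*v) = v*(v - 5)*(v + 2)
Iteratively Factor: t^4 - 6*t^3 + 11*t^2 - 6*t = (t - 2)*(t^3 - 4*t^2 + 3*t) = (t - 3)*(t - 2)*(t^2 - t) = t*(t - 3)*(t - 2)*(t - 1)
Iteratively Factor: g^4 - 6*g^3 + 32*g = (g + 2)*(g^3 - 8*g^2 + 16*g) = (g - 4)*(g + 2)*(g^2 - 4*g) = g*(g - 4)*(g + 2)*(g - 4)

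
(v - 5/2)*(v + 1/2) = v^2 - 2*v - 5/4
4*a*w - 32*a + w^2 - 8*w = (4*a + w)*(w - 8)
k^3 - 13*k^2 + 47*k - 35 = (k - 7)*(k - 5)*(k - 1)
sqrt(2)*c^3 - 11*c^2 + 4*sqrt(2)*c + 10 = (c - 5*sqrt(2))*(c - sqrt(2))*(sqrt(2)*c + 1)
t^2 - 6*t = t*(t - 6)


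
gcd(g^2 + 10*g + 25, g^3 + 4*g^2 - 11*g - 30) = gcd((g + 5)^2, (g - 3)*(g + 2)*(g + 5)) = g + 5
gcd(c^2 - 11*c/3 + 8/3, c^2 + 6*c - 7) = c - 1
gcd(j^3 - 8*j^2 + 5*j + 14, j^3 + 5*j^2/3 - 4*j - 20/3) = j - 2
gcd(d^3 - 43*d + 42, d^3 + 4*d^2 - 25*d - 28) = d + 7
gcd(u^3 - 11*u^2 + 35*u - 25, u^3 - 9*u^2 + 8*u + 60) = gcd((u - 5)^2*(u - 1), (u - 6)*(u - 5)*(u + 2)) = u - 5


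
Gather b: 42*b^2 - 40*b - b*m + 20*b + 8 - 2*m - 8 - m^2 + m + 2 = 42*b^2 + b*(-m - 20) - m^2 - m + 2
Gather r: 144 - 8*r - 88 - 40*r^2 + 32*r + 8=-40*r^2 + 24*r + 64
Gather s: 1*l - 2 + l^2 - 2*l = l^2 - l - 2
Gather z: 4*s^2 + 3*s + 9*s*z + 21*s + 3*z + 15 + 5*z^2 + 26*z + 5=4*s^2 + 24*s + 5*z^2 + z*(9*s + 29) + 20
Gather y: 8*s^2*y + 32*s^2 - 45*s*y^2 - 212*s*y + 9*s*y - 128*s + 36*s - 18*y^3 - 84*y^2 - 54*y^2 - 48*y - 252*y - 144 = 32*s^2 - 92*s - 18*y^3 + y^2*(-45*s - 138) + y*(8*s^2 - 203*s - 300) - 144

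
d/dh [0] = 0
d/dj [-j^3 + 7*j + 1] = 7 - 3*j^2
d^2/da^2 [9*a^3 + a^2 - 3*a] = 54*a + 2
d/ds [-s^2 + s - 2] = 1 - 2*s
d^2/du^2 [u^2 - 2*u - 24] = 2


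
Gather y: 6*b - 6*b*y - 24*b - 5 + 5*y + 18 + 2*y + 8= -18*b + y*(7 - 6*b) + 21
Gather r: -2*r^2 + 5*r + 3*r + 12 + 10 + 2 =-2*r^2 + 8*r + 24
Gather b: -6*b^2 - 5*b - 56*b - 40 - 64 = -6*b^2 - 61*b - 104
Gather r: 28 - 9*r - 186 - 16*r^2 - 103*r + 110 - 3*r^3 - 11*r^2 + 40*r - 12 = -3*r^3 - 27*r^2 - 72*r - 60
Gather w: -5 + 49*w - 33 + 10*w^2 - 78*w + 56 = 10*w^2 - 29*w + 18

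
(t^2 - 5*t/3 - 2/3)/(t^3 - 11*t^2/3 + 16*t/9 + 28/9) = 3*(3*t + 1)/(9*t^2 - 15*t - 14)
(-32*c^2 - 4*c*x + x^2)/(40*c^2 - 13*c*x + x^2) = (4*c + x)/(-5*c + x)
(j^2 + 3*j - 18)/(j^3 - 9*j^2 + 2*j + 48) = (j + 6)/(j^2 - 6*j - 16)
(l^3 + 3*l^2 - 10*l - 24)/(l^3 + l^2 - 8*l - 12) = (l + 4)/(l + 2)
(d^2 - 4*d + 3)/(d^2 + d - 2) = (d - 3)/(d + 2)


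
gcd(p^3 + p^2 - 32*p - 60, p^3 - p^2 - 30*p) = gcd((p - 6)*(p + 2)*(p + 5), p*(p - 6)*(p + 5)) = p^2 - p - 30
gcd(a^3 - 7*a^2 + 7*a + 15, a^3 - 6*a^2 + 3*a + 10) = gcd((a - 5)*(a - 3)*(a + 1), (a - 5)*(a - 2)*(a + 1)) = a^2 - 4*a - 5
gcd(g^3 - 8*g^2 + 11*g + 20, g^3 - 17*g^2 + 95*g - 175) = g - 5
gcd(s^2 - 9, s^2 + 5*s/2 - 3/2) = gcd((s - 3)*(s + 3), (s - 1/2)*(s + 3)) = s + 3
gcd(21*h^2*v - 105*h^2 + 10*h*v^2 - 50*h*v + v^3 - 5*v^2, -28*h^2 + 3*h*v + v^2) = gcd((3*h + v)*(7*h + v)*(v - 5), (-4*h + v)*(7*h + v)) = 7*h + v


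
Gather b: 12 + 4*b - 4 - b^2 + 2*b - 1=-b^2 + 6*b + 7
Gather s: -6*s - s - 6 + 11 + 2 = 7 - 7*s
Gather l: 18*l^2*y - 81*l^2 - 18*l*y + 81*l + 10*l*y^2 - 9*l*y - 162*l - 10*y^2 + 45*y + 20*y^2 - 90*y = l^2*(18*y - 81) + l*(10*y^2 - 27*y - 81) + 10*y^2 - 45*y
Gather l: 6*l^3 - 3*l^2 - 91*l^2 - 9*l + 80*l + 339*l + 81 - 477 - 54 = 6*l^3 - 94*l^2 + 410*l - 450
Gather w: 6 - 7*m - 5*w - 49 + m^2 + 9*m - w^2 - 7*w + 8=m^2 + 2*m - w^2 - 12*w - 35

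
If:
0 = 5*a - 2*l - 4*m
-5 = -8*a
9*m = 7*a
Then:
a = 5/8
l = 85/144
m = 35/72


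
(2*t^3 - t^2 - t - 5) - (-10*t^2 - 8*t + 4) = 2*t^3 + 9*t^2 + 7*t - 9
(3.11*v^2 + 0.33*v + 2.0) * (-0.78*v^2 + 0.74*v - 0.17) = -2.4258*v^4 + 2.044*v^3 - 1.8445*v^2 + 1.4239*v - 0.34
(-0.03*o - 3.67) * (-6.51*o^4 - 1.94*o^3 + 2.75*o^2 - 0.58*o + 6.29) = 0.1953*o^5 + 23.9499*o^4 + 7.0373*o^3 - 10.0751*o^2 + 1.9399*o - 23.0843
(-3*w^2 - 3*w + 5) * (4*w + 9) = -12*w^3 - 39*w^2 - 7*w + 45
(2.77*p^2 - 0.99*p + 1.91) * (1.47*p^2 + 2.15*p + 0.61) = 4.0719*p^4 + 4.5002*p^3 + 2.3689*p^2 + 3.5026*p + 1.1651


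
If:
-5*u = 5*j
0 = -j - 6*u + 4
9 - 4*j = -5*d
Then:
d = -61/25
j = -4/5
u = 4/5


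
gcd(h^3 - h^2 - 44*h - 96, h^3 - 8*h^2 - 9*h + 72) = h^2 - 5*h - 24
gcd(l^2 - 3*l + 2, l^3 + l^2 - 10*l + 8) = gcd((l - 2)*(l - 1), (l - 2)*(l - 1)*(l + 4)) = l^2 - 3*l + 2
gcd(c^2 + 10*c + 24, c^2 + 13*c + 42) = c + 6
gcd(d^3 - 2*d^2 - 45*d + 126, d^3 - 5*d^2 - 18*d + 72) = d^2 - 9*d + 18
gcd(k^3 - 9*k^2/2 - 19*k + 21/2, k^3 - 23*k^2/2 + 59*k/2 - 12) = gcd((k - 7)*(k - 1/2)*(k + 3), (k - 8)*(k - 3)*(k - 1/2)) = k - 1/2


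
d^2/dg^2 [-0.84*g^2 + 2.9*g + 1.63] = -1.68000000000000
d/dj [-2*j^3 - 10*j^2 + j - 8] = -6*j^2 - 20*j + 1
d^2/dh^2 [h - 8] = 0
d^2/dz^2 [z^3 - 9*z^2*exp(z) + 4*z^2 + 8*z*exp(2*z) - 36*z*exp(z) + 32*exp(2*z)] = -9*z^2*exp(z) + 32*z*exp(2*z) - 72*z*exp(z) + 6*z + 160*exp(2*z) - 90*exp(z) + 8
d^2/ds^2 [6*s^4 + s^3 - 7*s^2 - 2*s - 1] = 72*s^2 + 6*s - 14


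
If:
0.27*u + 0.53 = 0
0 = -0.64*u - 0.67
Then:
No Solution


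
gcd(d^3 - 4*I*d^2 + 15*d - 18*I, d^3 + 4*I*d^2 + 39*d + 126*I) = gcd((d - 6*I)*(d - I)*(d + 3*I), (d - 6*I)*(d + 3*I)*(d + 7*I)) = d^2 - 3*I*d + 18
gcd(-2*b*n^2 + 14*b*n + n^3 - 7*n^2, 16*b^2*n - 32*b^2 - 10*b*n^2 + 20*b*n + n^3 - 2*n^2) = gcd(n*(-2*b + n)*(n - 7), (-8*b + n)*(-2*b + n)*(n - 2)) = 2*b - n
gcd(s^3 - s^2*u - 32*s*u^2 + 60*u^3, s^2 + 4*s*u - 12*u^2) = s^2 + 4*s*u - 12*u^2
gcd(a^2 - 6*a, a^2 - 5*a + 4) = 1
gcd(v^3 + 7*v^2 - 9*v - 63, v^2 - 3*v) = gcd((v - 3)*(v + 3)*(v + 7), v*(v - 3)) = v - 3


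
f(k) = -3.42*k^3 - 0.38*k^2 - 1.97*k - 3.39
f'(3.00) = -96.59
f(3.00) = -105.06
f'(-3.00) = -92.03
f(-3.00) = 91.44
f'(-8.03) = -657.44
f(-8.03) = 1758.74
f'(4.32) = -196.73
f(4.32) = -294.72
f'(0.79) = -8.97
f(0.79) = -6.87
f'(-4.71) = -226.00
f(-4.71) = 354.80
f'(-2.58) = -68.30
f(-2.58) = 57.90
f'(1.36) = -21.98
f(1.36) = -15.37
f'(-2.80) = -80.28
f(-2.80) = 74.22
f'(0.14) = -2.28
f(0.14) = -3.68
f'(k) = -10.26*k^2 - 0.76*k - 1.97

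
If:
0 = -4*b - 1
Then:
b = -1/4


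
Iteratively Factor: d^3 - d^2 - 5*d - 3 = (d + 1)*(d^2 - 2*d - 3) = (d - 3)*(d + 1)*(d + 1)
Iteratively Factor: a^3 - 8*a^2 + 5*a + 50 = (a + 2)*(a^2 - 10*a + 25) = (a - 5)*(a + 2)*(a - 5)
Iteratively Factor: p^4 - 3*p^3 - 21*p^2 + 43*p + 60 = (p - 5)*(p^3 + 2*p^2 - 11*p - 12) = (p - 5)*(p - 3)*(p^2 + 5*p + 4) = (p - 5)*(p - 3)*(p + 4)*(p + 1)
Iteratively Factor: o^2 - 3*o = (o)*(o - 3)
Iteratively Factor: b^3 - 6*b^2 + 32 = (b + 2)*(b^2 - 8*b + 16) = (b - 4)*(b + 2)*(b - 4)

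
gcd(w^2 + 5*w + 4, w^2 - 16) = w + 4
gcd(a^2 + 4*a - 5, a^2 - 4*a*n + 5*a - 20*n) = a + 5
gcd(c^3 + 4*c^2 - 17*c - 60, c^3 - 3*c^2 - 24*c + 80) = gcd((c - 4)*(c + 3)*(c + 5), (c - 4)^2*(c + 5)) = c^2 + c - 20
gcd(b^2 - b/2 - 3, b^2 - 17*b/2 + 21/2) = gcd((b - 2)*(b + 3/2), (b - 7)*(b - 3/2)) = 1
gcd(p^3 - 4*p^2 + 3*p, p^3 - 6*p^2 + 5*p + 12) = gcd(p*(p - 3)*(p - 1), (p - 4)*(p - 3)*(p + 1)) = p - 3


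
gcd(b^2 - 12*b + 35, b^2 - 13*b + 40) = b - 5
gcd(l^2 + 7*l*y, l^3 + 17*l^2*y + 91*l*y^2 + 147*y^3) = l + 7*y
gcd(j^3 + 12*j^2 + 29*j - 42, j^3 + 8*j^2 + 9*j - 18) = j^2 + 5*j - 6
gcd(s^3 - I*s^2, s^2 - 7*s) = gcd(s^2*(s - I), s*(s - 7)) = s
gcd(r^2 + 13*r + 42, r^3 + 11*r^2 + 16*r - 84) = r^2 + 13*r + 42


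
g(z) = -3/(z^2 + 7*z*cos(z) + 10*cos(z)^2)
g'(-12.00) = 0.01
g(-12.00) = -0.04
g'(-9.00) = -0.00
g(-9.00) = -0.02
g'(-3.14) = -0.02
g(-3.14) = -0.07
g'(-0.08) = 0.28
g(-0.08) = -0.32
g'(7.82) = -0.03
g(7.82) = -0.05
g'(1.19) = -0.83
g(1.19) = -0.51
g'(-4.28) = 0.07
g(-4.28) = -0.09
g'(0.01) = 0.20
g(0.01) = -0.30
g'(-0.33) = 0.72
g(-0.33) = -0.44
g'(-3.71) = 0.02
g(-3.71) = -0.07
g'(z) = -3*(7*z*sin(z) - 2*z + 20*sin(z)*cos(z) - 7*cos(z))/(z^2 + 7*z*cos(z) + 10*cos(z)^2)^2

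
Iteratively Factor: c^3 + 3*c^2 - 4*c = (c + 4)*(c^2 - c) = c*(c + 4)*(c - 1)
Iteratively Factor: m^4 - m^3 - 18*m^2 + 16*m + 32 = (m - 2)*(m^3 + m^2 - 16*m - 16) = (m - 4)*(m - 2)*(m^2 + 5*m + 4) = (m - 4)*(m - 2)*(m + 1)*(m + 4)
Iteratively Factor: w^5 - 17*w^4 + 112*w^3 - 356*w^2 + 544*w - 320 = (w - 2)*(w^4 - 15*w^3 + 82*w^2 - 192*w + 160) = (w - 5)*(w - 2)*(w^3 - 10*w^2 + 32*w - 32) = (w - 5)*(w - 4)*(w - 2)*(w^2 - 6*w + 8) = (w - 5)*(w - 4)*(w - 2)^2*(w - 4)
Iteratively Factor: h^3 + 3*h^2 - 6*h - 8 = (h + 4)*(h^2 - h - 2) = (h - 2)*(h + 4)*(h + 1)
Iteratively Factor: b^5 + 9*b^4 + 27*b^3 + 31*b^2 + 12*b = (b + 4)*(b^4 + 5*b^3 + 7*b^2 + 3*b) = (b + 3)*(b + 4)*(b^3 + 2*b^2 + b) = b*(b + 3)*(b + 4)*(b^2 + 2*b + 1) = b*(b + 1)*(b + 3)*(b + 4)*(b + 1)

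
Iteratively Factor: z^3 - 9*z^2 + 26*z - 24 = (z - 3)*(z^2 - 6*z + 8) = (z - 4)*(z - 3)*(z - 2)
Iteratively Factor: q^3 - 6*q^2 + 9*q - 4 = (q - 1)*(q^2 - 5*q + 4) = (q - 1)^2*(q - 4)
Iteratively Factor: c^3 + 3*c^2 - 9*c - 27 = (c + 3)*(c^2 - 9) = (c - 3)*(c + 3)*(c + 3)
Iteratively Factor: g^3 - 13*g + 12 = (g + 4)*(g^2 - 4*g + 3) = (g - 3)*(g + 4)*(g - 1)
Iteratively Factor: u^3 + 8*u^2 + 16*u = (u + 4)*(u^2 + 4*u) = u*(u + 4)*(u + 4)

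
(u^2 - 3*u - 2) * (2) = 2*u^2 - 6*u - 4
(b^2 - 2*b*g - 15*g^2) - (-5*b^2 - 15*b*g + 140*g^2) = 6*b^2 + 13*b*g - 155*g^2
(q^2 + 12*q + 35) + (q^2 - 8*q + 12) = 2*q^2 + 4*q + 47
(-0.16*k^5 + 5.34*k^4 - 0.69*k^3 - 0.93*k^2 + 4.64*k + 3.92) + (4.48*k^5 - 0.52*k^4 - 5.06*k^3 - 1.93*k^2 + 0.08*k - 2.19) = 4.32*k^5 + 4.82*k^4 - 5.75*k^3 - 2.86*k^2 + 4.72*k + 1.73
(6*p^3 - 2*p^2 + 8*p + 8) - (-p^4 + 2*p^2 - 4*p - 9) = p^4 + 6*p^3 - 4*p^2 + 12*p + 17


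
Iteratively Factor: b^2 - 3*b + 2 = (b - 2)*(b - 1)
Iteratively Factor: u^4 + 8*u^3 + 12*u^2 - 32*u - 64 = (u + 2)*(u^3 + 6*u^2 - 32) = (u - 2)*(u + 2)*(u^2 + 8*u + 16) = (u - 2)*(u + 2)*(u + 4)*(u + 4)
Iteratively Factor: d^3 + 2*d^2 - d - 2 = (d + 1)*(d^2 + d - 2) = (d + 1)*(d + 2)*(d - 1)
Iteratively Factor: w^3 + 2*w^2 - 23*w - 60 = (w - 5)*(w^2 + 7*w + 12) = (w - 5)*(w + 4)*(w + 3)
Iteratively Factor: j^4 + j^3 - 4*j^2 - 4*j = (j - 2)*(j^3 + 3*j^2 + 2*j) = (j - 2)*(j + 2)*(j^2 + j) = (j - 2)*(j + 1)*(j + 2)*(j)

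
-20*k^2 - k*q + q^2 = (-5*k + q)*(4*k + q)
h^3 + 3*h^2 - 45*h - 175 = (h - 7)*(h + 5)^2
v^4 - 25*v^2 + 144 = (v - 4)*(v - 3)*(v + 3)*(v + 4)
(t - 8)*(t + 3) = t^2 - 5*t - 24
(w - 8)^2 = w^2 - 16*w + 64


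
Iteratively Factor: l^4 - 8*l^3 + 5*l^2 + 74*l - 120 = (l - 2)*(l^3 - 6*l^2 - 7*l + 60) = (l - 5)*(l - 2)*(l^2 - l - 12) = (l - 5)*(l - 2)*(l + 3)*(l - 4)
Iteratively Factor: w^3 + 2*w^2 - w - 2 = (w + 1)*(w^2 + w - 2) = (w - 1)*(w + 1)*(w + 2)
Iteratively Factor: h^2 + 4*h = (h + 4)*(h)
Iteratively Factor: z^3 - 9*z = (z - 3)*(z^2 + 3*z) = (z - 3)*(z + 3)*(z)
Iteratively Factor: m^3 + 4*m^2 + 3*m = (m + 1)*(m^2 + 3*m) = m*(m + 1)*(m + 3)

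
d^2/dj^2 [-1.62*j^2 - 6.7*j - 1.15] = -3.24000000000000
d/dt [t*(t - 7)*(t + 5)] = 3*t^2 - 4*t - 35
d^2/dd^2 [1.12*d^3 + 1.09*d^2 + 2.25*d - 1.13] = 6.72*d + 2.18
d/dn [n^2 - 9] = 2*n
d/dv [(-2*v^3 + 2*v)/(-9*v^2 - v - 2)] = 2*(9*v^4 + 2*v^3 + 15*v^2 - 2)/(81*v^4 + 18*v^3 + 37*v^2 + 4*v + 4)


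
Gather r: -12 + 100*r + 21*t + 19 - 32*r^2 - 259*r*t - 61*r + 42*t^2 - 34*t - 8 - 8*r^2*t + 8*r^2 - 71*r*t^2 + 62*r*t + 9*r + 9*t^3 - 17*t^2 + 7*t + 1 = r^2*(-8*t - 24) + r*(-71*t^2 - 197*t + 48) + 9*t^3 + 25*t^2 - 6*t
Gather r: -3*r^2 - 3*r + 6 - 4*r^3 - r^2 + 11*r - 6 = -4*r^3 - 4*r^2 + 8*r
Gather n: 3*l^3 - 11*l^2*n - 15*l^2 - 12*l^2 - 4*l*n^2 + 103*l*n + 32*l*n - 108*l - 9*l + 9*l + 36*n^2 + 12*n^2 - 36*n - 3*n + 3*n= 3*l^3 - 27*l^2 - 108*l + n^2*(48 - 4*l) + n*(-11*l^2 + 135*l - 36)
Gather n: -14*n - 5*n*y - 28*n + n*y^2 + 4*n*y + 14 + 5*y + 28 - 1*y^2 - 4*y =n*(y^2 - y - 42) - y^2 + y + 42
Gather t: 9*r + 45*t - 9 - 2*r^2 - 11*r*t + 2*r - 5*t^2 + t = -2*r^2 + 11*r - 5*t^2 + t*(46 - 11*r) - 9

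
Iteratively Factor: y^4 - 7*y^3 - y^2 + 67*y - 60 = (y + 3)*(y^3 - 10*y^2 + 29*y - 20) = (y - 4)*(y + 3)*(y^2 - 6*y + 5) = (y - 4)*(y - 1)*(y + 3)*(y - 5)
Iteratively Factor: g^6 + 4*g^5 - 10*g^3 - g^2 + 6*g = (g + 2)*(g^5 + 2*g^4 - 4*g^3 - 2*g^2 + 3*g) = (g + 2)*(g + 3)*(g^4 - g^3 - g^2 + g) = g*(g + 2)*(g + 3)*(g^3 - g^2 - g + 1) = g*(g - 1)*(g + 2)*(g + 3)*(g^2 - 1) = g*(g - 1)*(g + 1)*(g + 2)*(g + 3)*(g - 1)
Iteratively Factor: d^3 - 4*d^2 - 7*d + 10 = (d - 1)*(d^2 - 3*d - 10) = (d - 5)*(d - 1)*(d + 2)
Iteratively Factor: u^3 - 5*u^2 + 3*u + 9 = (u - 3)*(u^2 - 2*u - 3) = (u - 3)^2*(u + 1)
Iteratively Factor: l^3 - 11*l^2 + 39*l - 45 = (l - 3)*(l^2 - 8*l + 15) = (l - 5)*(l - 3)*(l - 3)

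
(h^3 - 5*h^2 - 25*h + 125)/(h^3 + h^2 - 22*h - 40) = (h^2 - 25)/(h^2 + 6*h + 8)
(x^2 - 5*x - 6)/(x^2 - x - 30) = (x + 1)/(x + 5)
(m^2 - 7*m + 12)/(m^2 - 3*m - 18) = (-m^2 + 7*m - 12)/(-m^2 + 3*m + 18)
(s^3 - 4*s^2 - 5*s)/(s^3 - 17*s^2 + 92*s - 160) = s*(s + 1)/(s^2 - 12*s + 32)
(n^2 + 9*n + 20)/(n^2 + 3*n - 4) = (n + 5)/(n - 1)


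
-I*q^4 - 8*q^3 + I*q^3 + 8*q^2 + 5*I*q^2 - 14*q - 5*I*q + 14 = (q - 7*I)*(q - 2*I)*(q + I)*(-I*q + I)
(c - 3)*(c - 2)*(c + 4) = c^3 - c^2 - 14*c + 24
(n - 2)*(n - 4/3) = n^2 - 10*n/3 + 8/3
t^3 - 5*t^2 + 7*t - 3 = (t - 3)*(t - 1)^2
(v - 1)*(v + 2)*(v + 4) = v^3 + 5*v^2 + 2*v - 8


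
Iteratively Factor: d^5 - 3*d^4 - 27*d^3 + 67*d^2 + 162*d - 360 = (d - 5)*(d^4 + 2*d^3 - 17*d^2 - 18*d + 72) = (d - 5)*(d + 3)*(d^3 - d^2 - 14*d + 24) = (d - 5)*(d - 2)*(d + 3)*(d^2 + d - 12) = (d - 5)*(d - 3)*(d - 2)*(d + 3)*(d + 4)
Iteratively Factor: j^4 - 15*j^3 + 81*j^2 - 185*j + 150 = (j - 2)*(j^3 - 13*j^2 + 55*j - 75) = (j - 5)*(j - 2)*(j^2 - 8*j + 15) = (j - 5)^2*(j - 2)*(j - 3)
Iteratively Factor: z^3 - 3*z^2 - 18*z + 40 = (z - 5)*(z^2 + 2*z - 8) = (z - 5)*(z - 2)*(z + 4)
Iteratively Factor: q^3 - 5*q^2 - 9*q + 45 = (q - 3)*(q^2 - 2*q - 15) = (q - 5)*(q - 3)*(q + 3)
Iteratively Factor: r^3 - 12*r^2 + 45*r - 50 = (r - 2)*(r^2 - 10*r + 25) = (r - 5)*(r - 2)*(r - 5)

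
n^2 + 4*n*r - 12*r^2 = (n - 2*r)*(n + 6*r)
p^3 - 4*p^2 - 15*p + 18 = (p - 6)*(p - 1)*(p + 3)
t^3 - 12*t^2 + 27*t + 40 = (t - 8)*(t - 5)*(t + 1)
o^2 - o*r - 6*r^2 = (o - 3*r)*(o + 2*r)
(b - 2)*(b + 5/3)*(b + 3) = b^3 + 8*b^2/3 - 13*b/3 - 10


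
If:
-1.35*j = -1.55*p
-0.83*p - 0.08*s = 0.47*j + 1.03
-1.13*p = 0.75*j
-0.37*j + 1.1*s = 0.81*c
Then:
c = -17.48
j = 0.00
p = 0.00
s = -12.88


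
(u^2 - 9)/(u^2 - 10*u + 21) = (u + 3)/(u - 7)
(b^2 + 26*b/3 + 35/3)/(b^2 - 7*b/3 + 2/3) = (3*b^2 + 26*b + 35)/(3*b^2 - 7*b + 2)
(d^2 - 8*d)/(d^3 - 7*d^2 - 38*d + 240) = d/(d^2 + d - 30)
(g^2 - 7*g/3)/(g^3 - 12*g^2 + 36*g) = (g - 7/3)/(g^2 - 12*g + 36)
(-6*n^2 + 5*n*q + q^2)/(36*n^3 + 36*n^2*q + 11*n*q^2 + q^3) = (-n + q)/(6*n^2 + 5*n*q + q^2)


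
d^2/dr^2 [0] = 0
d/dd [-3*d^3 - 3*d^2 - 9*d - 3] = -9*d^2 - 6*d - 9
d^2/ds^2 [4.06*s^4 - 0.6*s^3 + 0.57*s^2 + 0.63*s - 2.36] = 48.72*s^2 - 3.6*s + 1.14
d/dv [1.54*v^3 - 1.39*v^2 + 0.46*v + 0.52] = 4.62*v^2 - 2.78*v + 0.46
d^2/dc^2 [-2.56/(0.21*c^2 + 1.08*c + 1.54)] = (0.225792*c^2 + 1.161216*c - 2.56*(0.42*c + 1.08)*(0.84*c + 2.16) + 1.655808)/(0.21*c^2 + 1.08*c + 1.54)^3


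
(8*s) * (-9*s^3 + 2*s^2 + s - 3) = -72*s^4 + 16*s^3 + 8*s^2 - 24*s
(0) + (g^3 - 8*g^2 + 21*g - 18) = g^3 - 8*g^2 + 21*g - 18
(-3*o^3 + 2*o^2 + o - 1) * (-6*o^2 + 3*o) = 18*o^5 - 21*o^4 + 9*o^2 - 3*o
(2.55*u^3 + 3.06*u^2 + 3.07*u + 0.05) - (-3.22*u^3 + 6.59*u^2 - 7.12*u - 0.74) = 5.77*u^3 - 3.53*u^2 + 10.19*u + 0.79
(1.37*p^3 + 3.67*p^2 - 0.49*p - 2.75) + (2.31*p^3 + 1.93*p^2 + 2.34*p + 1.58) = 3.68*p^3 + 5.6*p^2 + 1.85*p - 1.17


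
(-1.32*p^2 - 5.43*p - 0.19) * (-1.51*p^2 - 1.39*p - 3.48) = 1.9932*p^4 + 10.0341*p^3 + 12.4282*p^2 + 19.1605*p + 0.6612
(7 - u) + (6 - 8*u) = 13 - 9*u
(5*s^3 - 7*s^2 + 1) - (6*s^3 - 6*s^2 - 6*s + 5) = -s^3 - s^2 + 6*s - 4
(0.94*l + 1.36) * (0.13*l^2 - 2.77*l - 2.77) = 0.1222*l^3 - 2.427*l^2 - 6.371*l - 3.7672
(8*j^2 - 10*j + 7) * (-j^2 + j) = -8*j^4 + 18*j^3 - 17*j^2 + 7*j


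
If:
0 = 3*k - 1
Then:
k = 1/3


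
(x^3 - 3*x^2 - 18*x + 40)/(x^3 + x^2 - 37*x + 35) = (x^2 + 2*x - 8)/(x^2 + 6*x - 7)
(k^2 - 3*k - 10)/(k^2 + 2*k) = (k - 5)/k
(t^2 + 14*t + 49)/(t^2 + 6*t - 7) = (t + 7)/(t - 1)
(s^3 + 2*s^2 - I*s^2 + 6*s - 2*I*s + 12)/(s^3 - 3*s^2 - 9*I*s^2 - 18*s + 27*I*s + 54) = (s^2 + s*(2 + 2*I) + 4*I)/(s^2 + s*(-3 - 6*I) + 18*I)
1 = 1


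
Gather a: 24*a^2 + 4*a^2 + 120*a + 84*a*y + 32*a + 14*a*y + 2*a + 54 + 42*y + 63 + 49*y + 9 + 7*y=28*a^2 + a*(98*y + 154) + 98*y + 126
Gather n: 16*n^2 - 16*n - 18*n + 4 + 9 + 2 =16*n^2 - 34*n + 15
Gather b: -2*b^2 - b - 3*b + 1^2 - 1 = -2*b^2 - 4*b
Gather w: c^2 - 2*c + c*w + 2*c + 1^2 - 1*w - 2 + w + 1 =c^2 + c*w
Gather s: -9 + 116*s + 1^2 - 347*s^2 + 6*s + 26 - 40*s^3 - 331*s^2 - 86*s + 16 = -40*s^3 - 678*s^2 + 36*s + 34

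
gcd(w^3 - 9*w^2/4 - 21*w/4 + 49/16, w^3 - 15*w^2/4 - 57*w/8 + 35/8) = w^2 + 5*w/4 - 7/8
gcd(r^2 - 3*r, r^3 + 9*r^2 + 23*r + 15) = 1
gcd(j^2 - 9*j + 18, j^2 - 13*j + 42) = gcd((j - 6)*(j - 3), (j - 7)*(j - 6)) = j - 6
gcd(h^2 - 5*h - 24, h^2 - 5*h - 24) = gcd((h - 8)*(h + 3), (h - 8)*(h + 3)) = h^2 - 5*h - 24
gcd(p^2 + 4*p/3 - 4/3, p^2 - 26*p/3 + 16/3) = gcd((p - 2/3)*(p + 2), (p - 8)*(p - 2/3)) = p - 2/3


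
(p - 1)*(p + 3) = p^2 + 2*p - 3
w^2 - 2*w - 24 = (w - 6)*(w + 4)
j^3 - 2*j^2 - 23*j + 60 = (j - 4)*(j - 3)*(j + 5)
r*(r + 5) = r^2 + 5*r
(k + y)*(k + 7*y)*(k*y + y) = k^3*y + 8*k^2*y^2 + k^2*y + 7*k*y^3 + 8*k*y^2 + 7*y^3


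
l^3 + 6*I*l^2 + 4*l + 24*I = (l - 2*I)*(l + 2*I)*(l + 6*I)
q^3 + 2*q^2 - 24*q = q*(q - 4)*(q + 6)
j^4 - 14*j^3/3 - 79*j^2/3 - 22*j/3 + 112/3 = (j - 8)*(j - 1)*(j + 2)*(j + 7/3)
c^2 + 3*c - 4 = (c - 1)*(c + 4)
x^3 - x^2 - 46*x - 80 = (x - 8)*(x + 2)*(x + 5)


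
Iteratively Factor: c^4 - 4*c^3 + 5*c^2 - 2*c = (c - 1)*(c^3 - 3*c^2 + 2*c) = c*(c - 1)*(c^2 - 3*c + 2) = c*(c - 2)*(c - 1)*(c - 1)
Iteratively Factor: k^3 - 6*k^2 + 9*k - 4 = (k - 1)*(k^2 - 5*k + 4) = (k - 1)^2*(k - 4)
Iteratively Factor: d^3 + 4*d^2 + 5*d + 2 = (d + 1)*(d^2 + 3*d + 2) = (d + 1)^2*(d + 2)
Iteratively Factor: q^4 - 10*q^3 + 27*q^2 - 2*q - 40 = (q - 5)*(q^3 - 5*q^2 + 2*q + 8) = (q - 5)*(q - 2)*(q^2 - 3*q - 4) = (q - 5)*(q - 4)*(q - 2)*(q + 1)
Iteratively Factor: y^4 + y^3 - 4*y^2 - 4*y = (y)*(y^3 + y^2 - 4*y - 4) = y*(y + 1)*(y^2 - 4) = y*(y + 1)*(y + 2)*(y - 2)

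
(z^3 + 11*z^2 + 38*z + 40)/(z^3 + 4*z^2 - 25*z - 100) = (z + 2)/(z - 5)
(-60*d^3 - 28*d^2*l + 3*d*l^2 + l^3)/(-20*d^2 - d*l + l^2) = (12*d^2 + 8*d*l + l^2)/(4*d + l)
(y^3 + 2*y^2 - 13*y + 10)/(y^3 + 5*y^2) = 1 - 3/y + 2/y^2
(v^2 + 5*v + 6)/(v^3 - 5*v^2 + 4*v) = (v^2 + 5*v + 6)/(v*(v^2 - 5*v + 4))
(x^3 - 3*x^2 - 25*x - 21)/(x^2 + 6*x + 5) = (x^2 - 4*x - 21)/(x + 5)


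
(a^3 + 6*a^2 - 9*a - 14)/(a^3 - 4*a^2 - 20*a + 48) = (a^2 + 8*a + 7)/(a^2 - 2*a - 24)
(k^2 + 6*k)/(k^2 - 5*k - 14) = k*(k + 6)/(k^2 - 5*k - 14)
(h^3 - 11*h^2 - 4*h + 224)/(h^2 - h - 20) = (h^2 - 15*h + 56)/(h - 5)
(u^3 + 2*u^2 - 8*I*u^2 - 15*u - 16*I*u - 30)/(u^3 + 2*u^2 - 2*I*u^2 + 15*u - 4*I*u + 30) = (u - 3*I)/(u + 3*I)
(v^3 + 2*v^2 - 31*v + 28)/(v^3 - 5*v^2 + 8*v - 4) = (v^2 + 3*v - 28)/(v^2 - 4*v + 4)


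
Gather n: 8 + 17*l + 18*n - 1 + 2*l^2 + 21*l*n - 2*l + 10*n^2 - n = 2*l^2 + 15*l + 10*n^2 + n*(21*l + 17) + 7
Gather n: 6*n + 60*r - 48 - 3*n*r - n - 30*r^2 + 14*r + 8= n*(5 - 3*r) - 30*r^2 + 74*r - 40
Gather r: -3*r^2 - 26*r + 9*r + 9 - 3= -3*r^2 - 17*r + 6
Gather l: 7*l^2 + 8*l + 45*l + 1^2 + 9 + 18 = 7*l^2 + 53*l + 28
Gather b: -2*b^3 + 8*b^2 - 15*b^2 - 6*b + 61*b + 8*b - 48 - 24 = -2*b^3 - 7*b^2 + 63*b - 72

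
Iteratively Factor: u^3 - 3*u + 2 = (u - 1)*(u^2 + u - 2) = (u - 1)*(u + 2)*(u - 1)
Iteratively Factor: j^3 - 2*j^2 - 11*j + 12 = (j + 3)*(j^2 - 5*j + 4) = (j - 1)*(j + 3)*(j - 4)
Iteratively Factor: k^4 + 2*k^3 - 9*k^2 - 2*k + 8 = (k - 1)*(k^3 + 3*k^2 - 6*k - 8) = (k - 1)*(k + 1)*(k^2 + 2*k - 8) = (k - 1)*(k + 1)*(k + 4)*(k - 2)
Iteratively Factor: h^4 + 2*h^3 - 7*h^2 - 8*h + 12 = (h - 2)*(h^3 + 4*h^2 + h - 6) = (h - 2)*(h + 3)*(h^2 + h - 2) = (h - 2)*(h - 1)*(h + 3)*(h + 2)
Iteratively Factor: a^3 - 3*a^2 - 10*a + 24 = (a - 4)*(a^2 + a - 6) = (a - 4)*(a + 3)*(a - 2)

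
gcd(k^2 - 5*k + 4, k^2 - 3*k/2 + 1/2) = k - 1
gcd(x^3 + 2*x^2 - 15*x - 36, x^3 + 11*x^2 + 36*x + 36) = x + 3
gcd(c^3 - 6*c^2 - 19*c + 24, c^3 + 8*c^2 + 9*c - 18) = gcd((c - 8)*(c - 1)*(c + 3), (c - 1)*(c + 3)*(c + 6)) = c^2 + 2*c - 3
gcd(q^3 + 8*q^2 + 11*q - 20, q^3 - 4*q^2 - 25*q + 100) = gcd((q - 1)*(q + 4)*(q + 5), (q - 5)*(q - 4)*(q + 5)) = q + 5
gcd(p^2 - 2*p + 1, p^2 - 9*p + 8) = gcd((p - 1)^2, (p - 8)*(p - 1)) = p - 1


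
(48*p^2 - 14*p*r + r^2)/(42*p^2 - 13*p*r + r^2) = (8*p - r)/(7*p - r)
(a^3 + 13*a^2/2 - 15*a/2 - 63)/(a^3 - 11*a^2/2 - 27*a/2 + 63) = (a + 6)/(a - 6)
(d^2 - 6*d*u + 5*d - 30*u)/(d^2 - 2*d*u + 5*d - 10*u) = (-d + 6*u)/(-d + 2*u)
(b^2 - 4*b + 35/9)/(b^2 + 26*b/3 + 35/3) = (9*b^2 - 36*b + 35)/(3*(3*b^2 + 26*b + 35))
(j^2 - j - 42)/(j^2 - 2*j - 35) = (j + 6)/(j + 5)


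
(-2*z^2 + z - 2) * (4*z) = -8*z^3 + 4*z^2 - 8*z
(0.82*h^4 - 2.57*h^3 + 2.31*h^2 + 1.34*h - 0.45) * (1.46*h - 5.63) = 1.1972*h^5 - 8.3688*h^4 + 17.8417*h^3 - 11.0489*h^2 - 8.2012*h + 2.5335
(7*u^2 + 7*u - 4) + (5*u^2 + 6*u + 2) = 12*u^2 + 13*u - 2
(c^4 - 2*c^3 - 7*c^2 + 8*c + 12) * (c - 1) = c^5 - 3*c^4 - 5*c^3 + 15*c^2 + 4*c - 12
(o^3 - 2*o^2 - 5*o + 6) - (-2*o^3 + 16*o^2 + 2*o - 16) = 3*o^3 - 18*o^2 - 7*o + 22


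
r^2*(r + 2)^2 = r^4 + 4*r^3 + 4*r^2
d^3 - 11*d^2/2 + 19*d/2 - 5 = (d - 5/2)*(d - 2)*(d - 1)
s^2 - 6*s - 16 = (s - 8)*(s + 2)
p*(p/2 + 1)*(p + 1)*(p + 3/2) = p^4/2 + 9*p^3/4 + 13*p^2/4 + 3*p/2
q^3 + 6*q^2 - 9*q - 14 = (q - 2)*(q + 1)*(q + 7)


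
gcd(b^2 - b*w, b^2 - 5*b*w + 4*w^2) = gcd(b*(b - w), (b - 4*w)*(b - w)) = -b + w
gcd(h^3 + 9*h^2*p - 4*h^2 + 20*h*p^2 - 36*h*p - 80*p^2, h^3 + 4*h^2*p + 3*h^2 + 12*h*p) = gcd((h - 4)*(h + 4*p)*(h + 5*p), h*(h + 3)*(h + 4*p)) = h + 4*p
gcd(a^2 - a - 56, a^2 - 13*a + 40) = a - 8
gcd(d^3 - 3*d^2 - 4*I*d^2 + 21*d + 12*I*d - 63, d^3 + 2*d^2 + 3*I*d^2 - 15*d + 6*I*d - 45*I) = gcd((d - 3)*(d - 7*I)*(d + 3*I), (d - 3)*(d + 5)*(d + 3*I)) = d^2 + d*(-3 + 3*I) - 9*I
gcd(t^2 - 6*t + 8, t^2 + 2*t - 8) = t - 2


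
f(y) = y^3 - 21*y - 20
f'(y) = 3*y^2 - 21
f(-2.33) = 16.28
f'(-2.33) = -4.71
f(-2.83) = 16.76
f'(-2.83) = 3.03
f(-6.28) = -135.79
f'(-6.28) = 97.32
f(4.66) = -16.67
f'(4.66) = 44.15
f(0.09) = -21.89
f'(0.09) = -20.98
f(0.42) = -28.75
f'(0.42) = -20.47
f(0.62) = -32.78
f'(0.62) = -19.85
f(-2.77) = 16.92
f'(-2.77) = 2.02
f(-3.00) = 16.00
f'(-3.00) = 6.00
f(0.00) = -20.00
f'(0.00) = -21.00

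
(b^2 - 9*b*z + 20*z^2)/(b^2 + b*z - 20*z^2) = (b - 5*z)/(b + 5*z)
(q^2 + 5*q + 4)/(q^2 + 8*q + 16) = (q + 1)/(q + 4)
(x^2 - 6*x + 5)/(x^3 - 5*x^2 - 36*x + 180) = (x - 1)/(x^2 - 36)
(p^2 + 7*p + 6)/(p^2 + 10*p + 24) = (p + 1)/(p + 4)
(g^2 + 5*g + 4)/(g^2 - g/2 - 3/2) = 2*(g + 4)/(2*g - 3)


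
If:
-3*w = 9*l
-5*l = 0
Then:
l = 0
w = 0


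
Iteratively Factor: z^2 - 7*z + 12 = (z - 4)*(z - 3)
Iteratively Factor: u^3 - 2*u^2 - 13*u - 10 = (u - 5)*(u^2 + 3*u + 2) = (u - 5)*(u + 1)*(u + 2)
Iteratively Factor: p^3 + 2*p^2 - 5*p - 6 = (p - 2)*(p^2 + 4*p + 3) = (p - 2)*(p + 1)*(p + 3)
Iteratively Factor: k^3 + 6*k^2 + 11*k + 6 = (k + 1)*(k^2 + 5*k + 6) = (k + 1)*(k + 2)*(k + 3)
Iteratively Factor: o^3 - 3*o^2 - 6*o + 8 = (o - 4)*(o^2 + o - 2) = (o - 4)*(o - 1)*(o + 2)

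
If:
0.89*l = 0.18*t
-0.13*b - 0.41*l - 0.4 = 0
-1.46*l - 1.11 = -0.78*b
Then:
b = -0.25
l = -0.90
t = -4.43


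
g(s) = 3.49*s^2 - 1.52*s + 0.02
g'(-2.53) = -19.18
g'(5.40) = 36.17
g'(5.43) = 36.38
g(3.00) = 26.87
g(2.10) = 12.22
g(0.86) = 1.29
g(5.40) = 93.58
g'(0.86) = 4.48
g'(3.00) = 19.42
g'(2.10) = 13.14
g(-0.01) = 0.04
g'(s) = 6.98*s - 1.52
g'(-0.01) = -1.59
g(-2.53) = 26.20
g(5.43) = 94.67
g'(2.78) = 17.88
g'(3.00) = 19.42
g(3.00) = 26.87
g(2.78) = 22.77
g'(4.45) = 29.54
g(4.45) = 62.37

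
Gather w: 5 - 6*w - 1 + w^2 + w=w^2 - 5*w + 4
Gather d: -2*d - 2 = -2*d - 2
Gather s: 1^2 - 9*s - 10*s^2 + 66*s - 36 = -10*s^2 + 57*s - 35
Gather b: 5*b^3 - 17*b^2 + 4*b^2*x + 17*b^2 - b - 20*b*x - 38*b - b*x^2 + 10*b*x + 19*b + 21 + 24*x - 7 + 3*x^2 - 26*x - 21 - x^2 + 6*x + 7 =5*b^3 + 4*b^2*x + b*(-x^2 - 10*x - 20) + 2*x^2 + 4*x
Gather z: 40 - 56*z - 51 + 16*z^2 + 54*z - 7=16*z^2 - 2*z - 18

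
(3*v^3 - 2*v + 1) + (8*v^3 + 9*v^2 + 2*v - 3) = 11*v^3 + 9*v^2 - 2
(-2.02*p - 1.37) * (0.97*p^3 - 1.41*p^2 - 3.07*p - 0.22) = -1.9594*p^4 + 1.5193*p^3 + 8.1331*p^2 + 4.6503*p + 0.3014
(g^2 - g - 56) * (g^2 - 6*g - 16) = g^4 - 7*g^3 - 66*g^2 + 352*g + 896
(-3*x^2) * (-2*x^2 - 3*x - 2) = 6*x^4 + 9*x^3 + 6*x^2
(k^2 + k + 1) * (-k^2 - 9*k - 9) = -k^4 - 10*k^3 - 19*k^2 - 18*k - 9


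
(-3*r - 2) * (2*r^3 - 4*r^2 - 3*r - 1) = -6*r^4 + 8*r^3 + 17*r^2 + 9*r + 2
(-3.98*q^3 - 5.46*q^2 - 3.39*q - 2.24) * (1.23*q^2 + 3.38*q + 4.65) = -4.8954*q^5 - 20.1682*q^4 - 41.1315*q^3 - 39.6024*q^2 - 23.3347*q - 10.416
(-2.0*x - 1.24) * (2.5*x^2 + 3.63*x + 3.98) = -5.0*x^3 - 10.36*x^2 - 12.4612*x - 4.9352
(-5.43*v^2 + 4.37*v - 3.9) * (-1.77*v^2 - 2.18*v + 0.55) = 9.6111*v^4 + 4.1025*v^3 - 5.6101*v^2 + 10.9055*v - 2.145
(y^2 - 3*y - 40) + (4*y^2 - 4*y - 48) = 5*y^2 - 7*y - 88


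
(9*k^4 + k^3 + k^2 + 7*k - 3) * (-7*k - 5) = -63*k^5 - 52*k^4 - 12*k^3 - 54*k^2 - 14*k + 15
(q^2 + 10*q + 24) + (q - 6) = q^2 + 11*q + 18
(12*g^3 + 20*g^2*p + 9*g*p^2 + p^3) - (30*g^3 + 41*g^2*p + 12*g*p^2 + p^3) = -18*g^3 - 21*g^2*p - 3*g*p^2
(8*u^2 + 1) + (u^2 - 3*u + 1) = 9*u^2 - 3*u + 2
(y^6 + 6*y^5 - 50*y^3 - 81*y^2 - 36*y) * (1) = y^6 + 6*y^5 - 50*y^3 - 81*y^2 - 36*y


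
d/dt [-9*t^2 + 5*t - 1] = 5 - 18*t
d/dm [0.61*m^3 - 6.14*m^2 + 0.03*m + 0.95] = 1.83*m^2 - 12.28*m + 0.03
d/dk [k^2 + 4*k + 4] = 2*k + 4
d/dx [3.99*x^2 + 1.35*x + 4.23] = 7.98*x + 1.35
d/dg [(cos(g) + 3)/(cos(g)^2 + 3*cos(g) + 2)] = (cos(g)^2 + 6*cos(g) + 7)*sin(g)/(cos(g)^2 + 3*cos(g) + 2)^2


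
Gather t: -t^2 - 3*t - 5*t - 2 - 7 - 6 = -t^2 - 8*t - 15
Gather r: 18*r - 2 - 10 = 18*r - 12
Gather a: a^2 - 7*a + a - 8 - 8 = a^2 - 6*a - 16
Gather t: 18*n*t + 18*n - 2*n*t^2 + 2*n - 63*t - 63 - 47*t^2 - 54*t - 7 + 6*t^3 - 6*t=20*n + 6*t^3 + t^2*(-2*n - 47) + t*(18*n - 123) - 70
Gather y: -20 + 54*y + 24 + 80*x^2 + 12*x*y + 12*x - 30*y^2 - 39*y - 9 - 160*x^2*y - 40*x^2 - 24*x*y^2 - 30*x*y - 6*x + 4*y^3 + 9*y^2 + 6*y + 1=40*x^2 + 6*x + 4*y^3 + y^2*(-24*x - 21) + y*(-160*x^2 - 18*x + 21) - 4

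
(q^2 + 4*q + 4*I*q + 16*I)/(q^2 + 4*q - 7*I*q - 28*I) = (q + 4*I)/(q - 7*I)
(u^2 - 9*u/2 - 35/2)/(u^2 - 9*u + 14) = (u + 5/2)/(u - 2)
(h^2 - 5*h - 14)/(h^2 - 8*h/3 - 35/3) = 3*(-h^2 + 5*h + 14)/(-3*h^2 + 8*h + 35)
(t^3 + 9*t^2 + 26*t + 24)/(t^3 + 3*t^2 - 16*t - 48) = (t + 2)/(t - 4)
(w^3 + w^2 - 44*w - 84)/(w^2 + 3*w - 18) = (w^2 - 5*w - 14)/(w - 3)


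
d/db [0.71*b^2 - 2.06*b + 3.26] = 1.42*b - 2.06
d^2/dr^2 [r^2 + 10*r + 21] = 2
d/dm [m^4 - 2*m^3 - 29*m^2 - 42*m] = 4*m^3 - 6*m^2 - 58*m - 42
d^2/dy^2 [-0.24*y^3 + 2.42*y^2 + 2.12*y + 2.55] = 4.84 - 1.44*y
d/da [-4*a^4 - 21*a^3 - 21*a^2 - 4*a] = -16*a^3 - 63*a^2 - 42*a - 4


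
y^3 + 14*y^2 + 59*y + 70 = (y + 2)*(y + 5)*(y + 7)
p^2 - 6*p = p*(p - 6)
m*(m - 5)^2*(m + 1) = m^4 - 9*m^3 + 15*m^2 + 25*m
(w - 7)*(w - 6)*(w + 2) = w^3 - 11*w^2 + 16*w + 84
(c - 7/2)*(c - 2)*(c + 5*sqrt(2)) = c^3 - 11*c^2/2 + 5*sqrt(2)*c^2 - 55*sqrt(2)*c/2 + 7*c + 35*sqrt(2)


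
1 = 1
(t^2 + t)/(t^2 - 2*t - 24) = t*(t + 1)/(t^2 - 2*t - 24)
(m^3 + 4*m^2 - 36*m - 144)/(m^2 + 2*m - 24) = (m^2 - 2*m - 24)/(m - 4)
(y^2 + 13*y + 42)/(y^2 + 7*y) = (y + 6)/y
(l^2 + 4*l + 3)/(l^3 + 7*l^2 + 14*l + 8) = (l + 3)/(l^2 + 6*l + 8)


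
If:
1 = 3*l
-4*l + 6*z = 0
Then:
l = 1/3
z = 2/9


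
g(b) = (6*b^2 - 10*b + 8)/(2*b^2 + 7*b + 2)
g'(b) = (-4*b - 7)*(6*b^2 - 10*b + 8)/(2*b^2 + 7*b + 2)^2 + (12*b - 10)/(2*b^2 + 7*b + 2)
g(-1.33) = -8.46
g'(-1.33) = 3.11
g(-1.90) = -11.93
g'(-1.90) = 9.79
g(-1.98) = -12.77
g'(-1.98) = 11.32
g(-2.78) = -41.02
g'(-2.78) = 106.01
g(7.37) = 1.60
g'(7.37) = 0.12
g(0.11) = 2.50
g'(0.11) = -9.75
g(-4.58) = 15.11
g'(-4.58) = 8.92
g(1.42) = 0.37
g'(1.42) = 0.15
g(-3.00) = -92.00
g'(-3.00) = 506.00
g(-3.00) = -92.00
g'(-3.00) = 506.00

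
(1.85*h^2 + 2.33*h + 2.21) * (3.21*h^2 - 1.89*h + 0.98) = 5.9385*h^4 + 3.9828*h^3 + 4.5034*h^2 - 1.8935*h + 2.1658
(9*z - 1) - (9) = 9*z - 10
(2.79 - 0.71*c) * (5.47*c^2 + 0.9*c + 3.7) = -3.8837*c^3 + 14.6223*c^2 - 0.116*c + 10.323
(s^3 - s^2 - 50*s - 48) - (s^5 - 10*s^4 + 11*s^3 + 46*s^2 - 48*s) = -s^5 + 10*s^4 - 10*s^3 - 47*s^2 - 2*s - 48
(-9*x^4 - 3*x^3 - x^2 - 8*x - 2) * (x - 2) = -9*x^5 + 15*x^4 + 5*x^3 - 6*x^2 + 14*x + 4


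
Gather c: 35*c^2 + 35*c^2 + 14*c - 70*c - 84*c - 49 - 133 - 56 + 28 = 70*c^2 - 140*c - 210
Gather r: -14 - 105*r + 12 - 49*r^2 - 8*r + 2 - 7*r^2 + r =-56*r^2 - 112*r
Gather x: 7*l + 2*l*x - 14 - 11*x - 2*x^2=7*l - 2*x^2 + x*(2*l - 11) - 14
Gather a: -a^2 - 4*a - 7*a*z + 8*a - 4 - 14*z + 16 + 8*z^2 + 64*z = -a^2 + a*(4 - 7*z) + 8*z^2 + 50*z + 12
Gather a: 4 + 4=8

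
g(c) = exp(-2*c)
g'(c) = -2*exp(-2*c)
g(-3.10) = 492.75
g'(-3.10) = -985.50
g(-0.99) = 7.24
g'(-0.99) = -14.49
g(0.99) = 0.14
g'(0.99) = -0.28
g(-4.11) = 3714.50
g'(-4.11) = -7429.00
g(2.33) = 0.01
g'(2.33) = -0.02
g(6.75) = 0.00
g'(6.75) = -0.00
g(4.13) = 0.00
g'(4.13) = -0.00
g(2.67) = 0.00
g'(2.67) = -0.01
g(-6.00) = 162754.79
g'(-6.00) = -325509.58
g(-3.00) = 403.43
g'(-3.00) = -806.86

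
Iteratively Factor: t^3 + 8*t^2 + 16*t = (t + 4)*(t^2 + 4*t) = (t + 4)^2*(t)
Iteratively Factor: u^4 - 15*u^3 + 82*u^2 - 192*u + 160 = (u - 4)*(u^3 - 11*u^2 + 38*u - 40) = (u - 4)^2*(u^2 - 7*u + 10) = (u - 5)*(u - 4)^2*(u - 2)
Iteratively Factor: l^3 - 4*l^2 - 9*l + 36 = (l + 3)*(l^2 - 7*l + 12) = (l - 3)*(l + 3)*(l - 4)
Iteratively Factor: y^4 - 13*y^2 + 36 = (y - 2)*(y^3 + 2*y^2 - 9*y - 18) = (y - 3)*(y - 2)*(y^2 + 5*y + 6) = (y - 3)*(y - 2)*(y + 3)*(y + 2)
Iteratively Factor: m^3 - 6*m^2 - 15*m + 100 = (m - 5)*(m^2 - m - 20) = (m - 5)*(m + 4)*(m - 5)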